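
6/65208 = 1/10868 = 0.00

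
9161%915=11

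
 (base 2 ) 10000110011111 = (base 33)7TR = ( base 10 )8607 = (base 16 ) 219F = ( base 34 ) 7f5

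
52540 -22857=29683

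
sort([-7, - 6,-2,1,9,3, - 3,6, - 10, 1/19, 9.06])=[ - 10, - 7,  -  6, - 3, - 2,1/19, 1, 3,6, 9,9.06]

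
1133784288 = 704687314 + 429096974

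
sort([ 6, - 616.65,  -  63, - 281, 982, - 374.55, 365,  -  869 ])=[ - 869, - 616.65, -374.55, - 281, - 63, 6, 365, 982]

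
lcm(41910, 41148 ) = 2263140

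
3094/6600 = 1547/3300 = 0.47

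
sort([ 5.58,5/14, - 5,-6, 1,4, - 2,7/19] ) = [ - 6, - 5, - 2, 5/14, 7/19, 1, 4,5.58] 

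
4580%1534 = 1512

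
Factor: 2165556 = 2^2*3^1*180463^1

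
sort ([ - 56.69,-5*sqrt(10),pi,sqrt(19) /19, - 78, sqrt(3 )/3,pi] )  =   [ - 78, - 56.69,-5*sqrt( 10), sqrt ( 19 )/19,sqrt (3)/3,  pi, pi ]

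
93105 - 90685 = 2420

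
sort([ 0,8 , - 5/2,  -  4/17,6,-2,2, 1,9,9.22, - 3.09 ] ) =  [  -  3.09 ,-5/2,  -  2, - 4/17,0,1,2,  6,8, 9 , 9.22 ]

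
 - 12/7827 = - 1  +  2605/2609 = -0.00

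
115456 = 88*1312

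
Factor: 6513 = 3^1 *13^1*167^1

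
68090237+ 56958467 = 125048704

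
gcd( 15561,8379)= 1197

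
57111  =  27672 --29439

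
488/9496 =61/1187 = 0.05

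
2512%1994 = 518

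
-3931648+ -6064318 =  -9995966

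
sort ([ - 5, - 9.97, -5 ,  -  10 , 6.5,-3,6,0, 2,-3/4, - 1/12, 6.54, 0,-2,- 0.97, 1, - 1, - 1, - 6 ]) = [-10, - 9.97, - 6, - 5,-5,-3, - 2, - 1, - 1, - 0.97,- 3/4, - 1/12, 0 , 0,1,2, 6, 6.5, 6.54 ] 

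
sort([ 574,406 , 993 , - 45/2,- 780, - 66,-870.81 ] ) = [-870.81, - 780,- 66, - 45/2,406 , 574,993 ] 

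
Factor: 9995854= 2^1*11^1*454357^1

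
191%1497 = 191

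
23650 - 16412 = 7238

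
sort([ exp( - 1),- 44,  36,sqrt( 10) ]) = [ - 44, exp( -1) , sqrt(10),36]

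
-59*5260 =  - 310340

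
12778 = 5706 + 7072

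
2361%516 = 297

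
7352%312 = 176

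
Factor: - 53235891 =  - 3^2*17^1*19^1*18313^1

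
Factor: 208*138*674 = 2^6 * 3^1 *13^1 * 23^1*337^1 = 19346496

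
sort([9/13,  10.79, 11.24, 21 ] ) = [9/13,10.79, 11.24, 21]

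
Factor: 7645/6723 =3^ ( - 4 )*5^1*  11^1*83^(-1 ) * 139^1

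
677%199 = 80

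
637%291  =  55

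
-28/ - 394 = 14/197 = 0.07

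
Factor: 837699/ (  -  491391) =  - 3^(  -  1 )*71^ ( - 1 )*103^1*769^( - 1 ) * 2711^1 = - 279233/163797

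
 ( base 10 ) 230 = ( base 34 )6q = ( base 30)7k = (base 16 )E6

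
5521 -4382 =1139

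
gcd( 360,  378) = 18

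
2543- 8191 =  - 5648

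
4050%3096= 954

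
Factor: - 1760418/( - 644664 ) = 293403/107444 = 2^(-2 )*3^1*11^1 * 17^1*523^1*26861^( - 1 ) 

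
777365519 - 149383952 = 627981567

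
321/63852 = 107/21284 = 0.01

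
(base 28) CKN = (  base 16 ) 2707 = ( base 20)14jb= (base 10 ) 9991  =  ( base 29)bpf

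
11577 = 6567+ 5010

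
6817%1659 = 181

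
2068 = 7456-5388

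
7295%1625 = 795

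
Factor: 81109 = 7^1*11587^1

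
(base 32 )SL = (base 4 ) 32111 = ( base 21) 21e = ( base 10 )917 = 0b1110010101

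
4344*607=2636808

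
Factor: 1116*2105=2349180= 2^2*3^2*5^1*31^1*421^1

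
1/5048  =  1/5048 = 0.00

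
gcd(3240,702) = 54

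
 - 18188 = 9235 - 27423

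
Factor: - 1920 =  - 2^7*3^1 * 5^1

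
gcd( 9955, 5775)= 55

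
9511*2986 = 28399846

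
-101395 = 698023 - 799418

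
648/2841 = 216/947 = 0.23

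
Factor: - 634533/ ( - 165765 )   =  823/215 = 5^(  -  1 ) * 43^( - 1) * 823^1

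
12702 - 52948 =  - 40246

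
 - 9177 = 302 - 9479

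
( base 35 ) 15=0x28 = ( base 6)104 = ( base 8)50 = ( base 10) 40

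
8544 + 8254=16798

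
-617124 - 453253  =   - 1070377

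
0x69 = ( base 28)3l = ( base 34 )33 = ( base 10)105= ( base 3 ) 10220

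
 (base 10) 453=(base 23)jg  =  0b111000101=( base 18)173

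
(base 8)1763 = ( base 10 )1011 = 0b1111110011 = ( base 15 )476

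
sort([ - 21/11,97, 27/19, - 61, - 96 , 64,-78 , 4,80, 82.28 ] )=[ - 96, - 78,-61, - 21/11,  27/19,  4,64,80, 82.28, 97 ] 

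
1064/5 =212 + 4/5  =  212.80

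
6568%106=102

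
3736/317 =11 + 249/317 = 11.79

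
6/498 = 1/83= 0.01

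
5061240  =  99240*51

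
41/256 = 41/256  =  0.16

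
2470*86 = 212420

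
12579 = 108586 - 96007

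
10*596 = 5960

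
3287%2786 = 501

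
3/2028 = 1/676 = 0.00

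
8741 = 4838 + 3903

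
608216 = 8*76027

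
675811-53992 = 621819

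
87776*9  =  789984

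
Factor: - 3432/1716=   -  2^1 = - 2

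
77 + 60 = 137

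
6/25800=1/4300= 0.00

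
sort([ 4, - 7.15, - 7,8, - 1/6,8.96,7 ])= [ -7.15,-7 , - 1/6,4 , 7,8 , 8.96] 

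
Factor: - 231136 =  - 2^5*31^1*233^1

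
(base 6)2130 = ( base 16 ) 1E6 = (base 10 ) 486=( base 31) FL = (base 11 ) 402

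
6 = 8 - 2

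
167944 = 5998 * 28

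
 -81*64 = - 5184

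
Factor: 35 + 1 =2^2 * 3^2 = 36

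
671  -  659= 12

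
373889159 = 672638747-298749588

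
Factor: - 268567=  - 13^1*73^1*283^1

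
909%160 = 109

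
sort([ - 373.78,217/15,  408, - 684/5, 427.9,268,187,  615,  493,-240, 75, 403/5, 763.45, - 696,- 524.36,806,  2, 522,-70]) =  [ - 696,-524.36, - 373.78 , -240,- 684/5 , - 70,2,217/15, 75, 403/5 , 187,  268,408 , 427.9, 493, 522,615,  763.45, 806]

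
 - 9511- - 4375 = - 5136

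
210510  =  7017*30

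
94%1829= 94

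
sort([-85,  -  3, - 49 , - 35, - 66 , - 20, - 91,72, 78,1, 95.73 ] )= [ - 91,  -  85, - 66, - 49,-35, - 20,  -  3,1,72,78,95.73 ]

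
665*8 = 5320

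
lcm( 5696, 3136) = 279104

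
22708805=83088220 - 60379415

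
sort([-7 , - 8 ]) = [  -  8 ,-7]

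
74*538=39812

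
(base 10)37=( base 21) 1G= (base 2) 100101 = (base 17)23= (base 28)19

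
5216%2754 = 2462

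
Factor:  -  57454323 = - 3^1*19151441^1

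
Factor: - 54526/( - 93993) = 2^1 * 3^( - 1)*17^(-1)*19^( - 1)*97^( - 1 )*137^1*199^1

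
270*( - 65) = -17550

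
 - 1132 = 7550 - 8682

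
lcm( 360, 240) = 720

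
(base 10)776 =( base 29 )QM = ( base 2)1100001000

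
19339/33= 586  +  1/33 = 586.03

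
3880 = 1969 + 1911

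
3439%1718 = 3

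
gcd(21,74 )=1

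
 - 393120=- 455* 864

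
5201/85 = 5201/85 =61.19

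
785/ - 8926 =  - 785/8926 = - 0.09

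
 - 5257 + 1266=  - 3991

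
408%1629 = 408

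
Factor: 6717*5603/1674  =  2^(-1)*3^(-2 )*13^1* 31^( - 1)* 431^1*2239^1= 12545117/558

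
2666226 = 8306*321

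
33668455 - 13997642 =19670813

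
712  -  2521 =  -1809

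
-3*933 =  - 2799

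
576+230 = 806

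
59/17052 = 59/17052=0.00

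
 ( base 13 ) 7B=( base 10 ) 102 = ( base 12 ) 86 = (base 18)5C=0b1100110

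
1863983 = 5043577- 3179594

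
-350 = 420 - 770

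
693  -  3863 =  - 3170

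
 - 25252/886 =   -  12626/443 = - 28.50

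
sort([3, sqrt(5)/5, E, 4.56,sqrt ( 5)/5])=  [ sqrt( 5)/5, sqrt( 5) /5,E, 3, 4.56 ] 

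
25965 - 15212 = 10753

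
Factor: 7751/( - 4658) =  - 2^( - 1)*17^( - 1)*23^1 * 137^( - 1)*337^1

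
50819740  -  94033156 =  - 43213416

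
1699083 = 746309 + 952774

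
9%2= 1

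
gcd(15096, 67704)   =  24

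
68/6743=68/6743 = 0.01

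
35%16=3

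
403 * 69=27807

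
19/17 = 1+2/17 = 1.12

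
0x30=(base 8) 60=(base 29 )1j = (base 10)48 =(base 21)26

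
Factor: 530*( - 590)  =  -2^2* 5^2 * 53^1*59^1 = - 312700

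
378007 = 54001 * 7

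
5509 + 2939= 8448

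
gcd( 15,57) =3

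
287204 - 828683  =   - 541479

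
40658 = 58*701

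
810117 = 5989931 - 5179814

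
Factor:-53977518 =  - 2^1*3^2*7^2*19^1*3221^1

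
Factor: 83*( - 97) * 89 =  - 716539 = - 83^1*89^1*97^1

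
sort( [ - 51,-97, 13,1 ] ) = [-97 , - 51 , 1, 13]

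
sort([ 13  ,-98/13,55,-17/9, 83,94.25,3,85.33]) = [  -  98/13, - 17/9, 3,  13,55, 83,85.33 , 94.25] 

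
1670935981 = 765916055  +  905019926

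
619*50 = 30950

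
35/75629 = 35/75629 = 0.00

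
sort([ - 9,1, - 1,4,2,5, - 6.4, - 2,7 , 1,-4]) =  [ - 9, - 6.4, - 4, - 2, - 1, 1, 1, 2, 4, 5, 7] 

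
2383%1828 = 555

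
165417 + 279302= 444719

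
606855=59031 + 547824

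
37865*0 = 0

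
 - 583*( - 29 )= 16907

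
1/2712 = 1/2712 = 0.00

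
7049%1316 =469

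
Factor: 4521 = 3^1*11^1*137^1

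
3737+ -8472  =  -4735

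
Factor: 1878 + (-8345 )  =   - 6467 = - 29^1*223^1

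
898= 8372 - 7474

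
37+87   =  124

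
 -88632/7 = -88632/7 = - 12661.71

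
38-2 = 36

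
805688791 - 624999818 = 180688973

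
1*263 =263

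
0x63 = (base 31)36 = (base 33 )30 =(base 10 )99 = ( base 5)344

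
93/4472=93/4472= 0.02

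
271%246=25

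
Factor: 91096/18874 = 45548/9437 = 2^2*59^1*193^1*9437^(  -  1 ) 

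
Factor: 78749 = 11^1*7159^1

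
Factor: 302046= 2^1*3^1*50341^1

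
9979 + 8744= 18723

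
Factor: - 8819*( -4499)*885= 35113862685 = 3^1* 5^1*11^1 * 59^1*409^1*8819^1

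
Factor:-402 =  - 2^1*3^1*67^1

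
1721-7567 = -5846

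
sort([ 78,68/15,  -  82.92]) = [ - 82.92, 68/15,78]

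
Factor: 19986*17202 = 343799172 =2^2*3^2*47^1*61^1*3331^1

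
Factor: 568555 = 5^1*13^1 * 8747^1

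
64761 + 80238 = 144999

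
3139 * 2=6278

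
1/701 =1/701= 0.00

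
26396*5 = 131980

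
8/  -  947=-1 + 939/947 = -  0.01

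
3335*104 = 346840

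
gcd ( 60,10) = 10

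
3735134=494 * 7561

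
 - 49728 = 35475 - 85203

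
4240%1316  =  292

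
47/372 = 47/372  =  0.13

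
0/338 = 0  =  0.00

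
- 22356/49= - 457+37/49= - 456.24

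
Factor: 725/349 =5^2 * 29^1*349^(- 1 ) 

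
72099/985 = 73 + 194/985 =73.20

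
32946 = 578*57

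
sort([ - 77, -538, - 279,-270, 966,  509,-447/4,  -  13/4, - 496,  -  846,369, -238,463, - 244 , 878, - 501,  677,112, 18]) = [-846,-538 ,-501,-496, - 279, -270, - 244, - 238,-447/4, - 77, - 13/4,  18,  112, 369,463,509, 677,878,966]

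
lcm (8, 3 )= 24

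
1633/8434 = 1633/8434 = 0.19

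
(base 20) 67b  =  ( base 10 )2551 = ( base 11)1A0A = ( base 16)9F7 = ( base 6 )15451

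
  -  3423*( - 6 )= 20538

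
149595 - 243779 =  - 94184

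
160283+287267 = 447550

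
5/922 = 5/922 = 0.01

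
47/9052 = 47/9052 = 0.01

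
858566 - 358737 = 499829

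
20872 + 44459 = 65331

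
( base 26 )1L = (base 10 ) 47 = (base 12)3b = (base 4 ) 233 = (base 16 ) 2F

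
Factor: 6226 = 2^1*11^1 * 283^1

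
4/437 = 4/437 = 0.01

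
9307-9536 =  - 229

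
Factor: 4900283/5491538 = 2^( - 1 ) * 13^(-1)*1621^1*3023^1*211213^( - 1)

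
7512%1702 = 704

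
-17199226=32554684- 49753910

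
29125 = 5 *5825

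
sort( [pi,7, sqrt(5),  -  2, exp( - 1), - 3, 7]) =[-3,  -  2,exp( - 1), sqrt( 5) , pi, 7,7 ]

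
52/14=3+5/7 = 3.71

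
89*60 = 5340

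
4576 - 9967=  - 5391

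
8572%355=52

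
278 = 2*139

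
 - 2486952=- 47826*52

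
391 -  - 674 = 1065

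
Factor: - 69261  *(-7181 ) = 3^1 * 43^1 * 167^1 * 23087^1 = 497363241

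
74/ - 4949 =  - 1+4875/4949 =- 0.01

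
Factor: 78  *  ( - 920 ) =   -  71760 = -2^4*3^1*5^1*13^1*23^1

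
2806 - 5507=-2701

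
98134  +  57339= 155473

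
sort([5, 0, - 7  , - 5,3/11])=[  -  7, - 5,0,3/11,5]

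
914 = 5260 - 4346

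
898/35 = 25 + 23/35 = 25.66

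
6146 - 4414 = 1732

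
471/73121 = 471/73121 = 0.01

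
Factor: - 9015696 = - 2^4*3^2*137^1* 457^1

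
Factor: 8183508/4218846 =1363918/703141 = 2^1*263^1*2593^1 *703141^( - 1 )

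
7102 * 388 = 2755576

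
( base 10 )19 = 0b10011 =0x13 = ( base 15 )14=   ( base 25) J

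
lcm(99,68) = 6732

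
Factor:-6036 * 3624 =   -  2^5*3^2*151^1*503^1 = -21874464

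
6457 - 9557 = - 3100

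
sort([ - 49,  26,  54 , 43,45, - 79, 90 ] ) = [ - 79 , - 49,26, 43, 45, 54, 90]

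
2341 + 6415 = 8756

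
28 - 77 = - 49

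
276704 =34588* 8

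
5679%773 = 268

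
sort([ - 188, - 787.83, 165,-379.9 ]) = [ - 787.83,  -  379.9 , - 188, 165 ] 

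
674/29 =674/29  =  23.24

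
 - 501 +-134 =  - 635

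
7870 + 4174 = 12044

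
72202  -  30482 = 41720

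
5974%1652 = 1018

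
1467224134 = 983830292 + 483393842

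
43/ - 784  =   - 1 +741/784 = - 0.05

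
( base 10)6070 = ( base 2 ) 1011110110110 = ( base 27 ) 88M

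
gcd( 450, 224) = 2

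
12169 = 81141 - 68972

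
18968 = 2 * 9484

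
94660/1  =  94660 = 94660.00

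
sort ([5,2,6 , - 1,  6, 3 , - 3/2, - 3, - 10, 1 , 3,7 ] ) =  [- 10, - 3, - 3/2, - 1, 1,2 , 3,3  ,  5, 6, 6, 7] 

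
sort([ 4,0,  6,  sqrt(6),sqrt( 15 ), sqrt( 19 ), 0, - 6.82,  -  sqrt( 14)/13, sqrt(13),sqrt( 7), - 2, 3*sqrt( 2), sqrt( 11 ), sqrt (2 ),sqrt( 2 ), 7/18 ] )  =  [ - 6.82, - 2,-sqrt( 14) /13, 0, 0,7/18,sqrt(2 ), sqrt( 2 ), sqrt( 6) , sqrt(7) , sqrt(11 ), sqrt( 13),sqrt( 15 ), 4, 3*sqrt( 2 ), sqrt( 19), 6 ]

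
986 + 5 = 991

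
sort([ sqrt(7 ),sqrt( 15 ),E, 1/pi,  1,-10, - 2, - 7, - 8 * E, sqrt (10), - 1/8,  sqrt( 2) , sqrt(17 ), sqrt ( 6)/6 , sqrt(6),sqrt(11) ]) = [- 8 * E, - 10,-7, - 2, - 1/8,1/pi, sqrt (6 )/6, 1, sqrt(2 ),sqrt(6), sqrt ( 7),  E, sqrt( 10 ),  sqrt( 11 ),sqrt (15),  sqrt( 17)]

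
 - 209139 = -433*483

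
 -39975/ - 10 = 3997 +1/2=3997.50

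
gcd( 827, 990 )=1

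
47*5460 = 256620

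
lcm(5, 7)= 35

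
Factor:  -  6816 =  - 2^5*3^1*71^1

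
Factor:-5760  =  -2^7*3^2*5^1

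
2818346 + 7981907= 10800253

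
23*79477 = 1827971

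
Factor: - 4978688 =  - 2^11*11^1*13^1*17^1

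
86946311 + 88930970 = 175877281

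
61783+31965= 93748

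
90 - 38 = 52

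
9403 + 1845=11248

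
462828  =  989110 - 526282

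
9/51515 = 9/51515 =0.00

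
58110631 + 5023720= 63134351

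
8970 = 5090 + 3880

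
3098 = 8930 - 5832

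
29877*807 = 24110739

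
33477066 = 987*33918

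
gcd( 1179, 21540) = 3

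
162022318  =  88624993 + 73397325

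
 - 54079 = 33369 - 87448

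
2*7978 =15956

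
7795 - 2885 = 4910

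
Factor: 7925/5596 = 2^( - 2)*5^2 * 317^1*1399^( - 1 ) 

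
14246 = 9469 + 4777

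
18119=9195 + 8924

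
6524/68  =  1631/17 = 95.94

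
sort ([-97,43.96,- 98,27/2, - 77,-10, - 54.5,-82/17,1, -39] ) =[ - 98 , - 97,  -  77,-54.5, - 39  , - 10,  -  82/17  ,  1, 27/2, 43.96] 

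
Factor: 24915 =3^1*5^1*11^1*151^1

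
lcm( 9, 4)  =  36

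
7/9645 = 7/9645 = 0.00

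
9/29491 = 9/29491 = 0.00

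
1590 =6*265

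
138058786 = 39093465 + 98965321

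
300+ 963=1263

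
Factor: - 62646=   -  2^1 * 3^1*53^1*197^1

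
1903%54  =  13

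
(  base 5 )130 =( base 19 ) 22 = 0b101000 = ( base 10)40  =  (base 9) 44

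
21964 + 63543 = 85507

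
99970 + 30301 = 130271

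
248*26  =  6448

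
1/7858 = 1/7858 = 0.00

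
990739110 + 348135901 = 1338875011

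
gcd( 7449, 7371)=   39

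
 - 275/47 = - 275/47= - 5.85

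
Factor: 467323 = 557^1*839^1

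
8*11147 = 89176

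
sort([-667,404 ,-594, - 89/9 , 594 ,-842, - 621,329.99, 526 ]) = [ - 842, - 667 , - 621, - 594,-89/9,329.99,404, 526,594]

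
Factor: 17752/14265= 2^3*3^( - 2)*5^(- 1) * 7^1 = 56/45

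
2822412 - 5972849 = -3150437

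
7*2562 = 17934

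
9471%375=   96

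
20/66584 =5/16646 =0.00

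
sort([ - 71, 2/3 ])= [ - 71, 2/3]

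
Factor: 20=2^2*5^1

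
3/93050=3/93050= 0.00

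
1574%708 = 158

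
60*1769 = 106140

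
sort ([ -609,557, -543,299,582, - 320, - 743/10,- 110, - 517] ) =[ - 609,  -  543, - 517, -320,  -  110 , -743/10,299,557, 582]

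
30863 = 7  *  4409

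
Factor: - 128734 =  - 2^1  *191^1*337^1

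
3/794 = 3/794 = 0.00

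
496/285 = 1 + 211/285 = 1.74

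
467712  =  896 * 522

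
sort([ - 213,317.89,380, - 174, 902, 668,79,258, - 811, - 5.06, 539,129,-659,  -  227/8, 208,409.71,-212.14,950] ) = [ - 811,  -  659, -213, -212.14, -174,- 227/8, - 5.06,79,129,208,258, 317.89, 380,  409.71,539,668,902,950]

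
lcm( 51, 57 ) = 969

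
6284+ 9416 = 15700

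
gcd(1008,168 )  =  168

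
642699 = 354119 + 288580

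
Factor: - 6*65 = - 2^1*3^1 * 5^1 * 13^1= -  390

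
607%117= 22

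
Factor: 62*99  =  6138 =2^1*3^2*11^1*31^1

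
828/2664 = 23/74 = 0.31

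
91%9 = 1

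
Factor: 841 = 29^2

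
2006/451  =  2006/451 = 4.45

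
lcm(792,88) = 792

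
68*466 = 31688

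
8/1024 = 1/128 = 0.01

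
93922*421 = 39541162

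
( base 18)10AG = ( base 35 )4w8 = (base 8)13614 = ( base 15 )1bbd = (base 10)6028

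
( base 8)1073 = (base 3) 210011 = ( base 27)l4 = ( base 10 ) 571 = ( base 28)KB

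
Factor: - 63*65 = -3^2*5^1*7^1*13^1  =  -4095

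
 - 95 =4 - 99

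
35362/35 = 35362/35 = 1010.34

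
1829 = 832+997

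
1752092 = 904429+847663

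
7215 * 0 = 0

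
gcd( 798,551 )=19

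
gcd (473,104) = 1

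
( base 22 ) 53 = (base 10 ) 113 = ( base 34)3b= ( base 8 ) 161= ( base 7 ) 221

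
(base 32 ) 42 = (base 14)94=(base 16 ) 82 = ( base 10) 130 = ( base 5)1010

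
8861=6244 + 2617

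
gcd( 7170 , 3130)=10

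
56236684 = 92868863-36632179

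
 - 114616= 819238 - 933854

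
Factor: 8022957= 3^1 * 2674319^1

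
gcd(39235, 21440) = 5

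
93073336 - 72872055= 20201281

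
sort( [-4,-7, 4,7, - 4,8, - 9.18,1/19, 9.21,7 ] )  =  [ - 9.18, - 7, - 4 , - 4,1/19,4 , 7,7,8,9.21] 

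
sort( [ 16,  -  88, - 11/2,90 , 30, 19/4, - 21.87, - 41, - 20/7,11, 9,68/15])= [  -  88, - 41, - 21.87,  -  11/2,- 20/7, 68/15,19/4 , 9,  11, 16,  30 , 90 ] 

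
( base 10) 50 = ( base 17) 2g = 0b110010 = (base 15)35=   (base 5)200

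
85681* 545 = 46696145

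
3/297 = 1/99 = 0.01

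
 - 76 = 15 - 91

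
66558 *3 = 199674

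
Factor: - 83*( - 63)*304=1589616= 2^4*3^2*7^1 * 19^1 *83^1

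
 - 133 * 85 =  - 11305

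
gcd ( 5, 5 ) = 5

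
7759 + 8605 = 16364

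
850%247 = 109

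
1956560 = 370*5288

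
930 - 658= 272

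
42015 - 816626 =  - 774611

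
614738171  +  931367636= 1546105807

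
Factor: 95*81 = 7695 = 3^4 * 5^1*19^1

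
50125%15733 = 2926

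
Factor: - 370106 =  -2^1*11^1*16823^1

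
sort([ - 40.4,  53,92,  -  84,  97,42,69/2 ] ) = [ - 84, - 40.4,69/2, 42,53,92, 97]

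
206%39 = 11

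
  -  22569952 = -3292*6856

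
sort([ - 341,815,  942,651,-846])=[  -  846, - 341, 651, 815,942]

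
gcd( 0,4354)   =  4354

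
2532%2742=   2532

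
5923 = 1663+4260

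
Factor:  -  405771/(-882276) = 2^( - 2)*73523^( - 1) * 135257^1 = 135257/294092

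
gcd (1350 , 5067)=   9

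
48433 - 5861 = 42572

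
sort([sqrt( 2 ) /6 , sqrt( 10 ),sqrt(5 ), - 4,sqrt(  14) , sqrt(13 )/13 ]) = [ - 4,sqrt( 2 )/6,  sqrt(13 ) /13,sqrt(5 ),sqrt(10 ), sqrt(14) ] 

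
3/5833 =3/5833 = 0.00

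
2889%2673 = 216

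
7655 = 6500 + 1155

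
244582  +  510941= 755523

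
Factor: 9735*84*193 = 157823820 = 2^2 * 3^2 * 5^1*7^1 * 11^1*59^1*193^1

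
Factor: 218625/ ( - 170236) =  - 375/292 = -  2^(- 2 )*3^1*5^3*73^( - 1)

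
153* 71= 10863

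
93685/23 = 93685/23 =4073.26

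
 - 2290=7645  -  9935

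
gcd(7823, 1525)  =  1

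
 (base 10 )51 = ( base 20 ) 2B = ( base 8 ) 63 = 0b110011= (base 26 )1P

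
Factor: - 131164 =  - 2^2*11^2*271^1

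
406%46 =38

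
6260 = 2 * 3130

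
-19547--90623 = 71076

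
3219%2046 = 1173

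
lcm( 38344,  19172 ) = 38344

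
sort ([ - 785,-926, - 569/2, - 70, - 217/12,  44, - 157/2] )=[ - 926, - 785,-569/2,- 157/2  , -70,-217/12,44]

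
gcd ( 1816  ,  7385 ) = 1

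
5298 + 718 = 6016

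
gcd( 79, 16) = 1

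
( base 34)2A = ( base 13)60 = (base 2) 1001110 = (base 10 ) 78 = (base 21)3f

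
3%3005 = 3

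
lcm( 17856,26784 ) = 53568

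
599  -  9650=  -  9051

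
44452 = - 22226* (-2) 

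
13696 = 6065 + 7631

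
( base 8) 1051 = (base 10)553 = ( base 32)H9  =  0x229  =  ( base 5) 4203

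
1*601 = 601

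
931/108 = 8+67/108 = 8.62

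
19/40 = 19/40 = 0.47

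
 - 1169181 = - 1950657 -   -  781476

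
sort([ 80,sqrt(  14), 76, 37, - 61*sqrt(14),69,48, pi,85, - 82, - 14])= [ - 61*sqrt(14), - 82,  -  14,pi,sqrt ( 14 ),37,48,69, 76,80,85 ] 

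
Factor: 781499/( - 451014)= - 2^( - 1 )*3^ ( - 1 ) * 197^1*3967^1 *75169^(- 1) 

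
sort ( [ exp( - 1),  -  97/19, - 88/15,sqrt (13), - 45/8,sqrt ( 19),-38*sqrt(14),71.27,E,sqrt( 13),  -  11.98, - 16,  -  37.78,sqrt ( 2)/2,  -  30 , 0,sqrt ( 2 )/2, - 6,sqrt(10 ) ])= [ - 38*sqrt ( 14 ),  -  37.78, - 30,  -  16, - 11.98, -6,  -  88/15, - 45/8,  -  97/19,0,exp( - 1 ),sqrt( 2)/2,sqrt (2 )/2,E,sqrt ( 10),sqrt(13),sqrt( 13),sqrt( 19), 71.27 ] 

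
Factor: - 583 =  - 11^1*53^1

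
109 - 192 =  - 83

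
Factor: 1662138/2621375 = 2^1*3^2*5^( - 3 )*67^(-1 )*107^1*313^( -1 )*863^1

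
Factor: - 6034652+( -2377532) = -2^3*11^1*109^1*  877^1=-  8412184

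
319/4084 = 319/4084 = 0.08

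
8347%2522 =781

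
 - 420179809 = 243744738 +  - 663924547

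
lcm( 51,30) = 510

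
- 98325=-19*5175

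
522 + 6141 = 6663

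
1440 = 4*360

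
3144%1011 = 111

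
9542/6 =1590 + 1/3 = 1590.33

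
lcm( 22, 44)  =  44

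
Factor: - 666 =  - 2^1*3^2*37^1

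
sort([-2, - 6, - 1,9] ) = [ - 6,  -  2,-1,9]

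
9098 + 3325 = 12423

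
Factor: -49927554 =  -2^1 * 3^2*19^1*145987^1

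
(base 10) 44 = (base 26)1I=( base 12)38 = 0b101100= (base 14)32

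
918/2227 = 54/131 = 0.41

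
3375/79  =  3375/79 = 42.72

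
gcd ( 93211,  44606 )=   1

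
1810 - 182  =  1628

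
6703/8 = 6703/8 = 837.88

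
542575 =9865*55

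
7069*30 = 212070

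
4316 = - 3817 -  - 8133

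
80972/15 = 80972/15 = 5398.13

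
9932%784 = 524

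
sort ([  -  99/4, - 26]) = [-26, - 99/4]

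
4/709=4/709 = 0.01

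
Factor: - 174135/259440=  - 247/368= - 2^ ( - 4)*13^1 * 19^1 * 23^( - 1) 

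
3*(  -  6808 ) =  -20424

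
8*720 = 5760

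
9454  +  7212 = 16666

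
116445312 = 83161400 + 33283912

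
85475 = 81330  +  4145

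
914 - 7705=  - 6791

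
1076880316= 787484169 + 289396147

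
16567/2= 8283 + 1/2 = 8283.50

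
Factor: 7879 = 7879^1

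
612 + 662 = 1274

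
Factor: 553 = 7^1 * 79^1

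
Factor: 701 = 701^1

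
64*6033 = 386112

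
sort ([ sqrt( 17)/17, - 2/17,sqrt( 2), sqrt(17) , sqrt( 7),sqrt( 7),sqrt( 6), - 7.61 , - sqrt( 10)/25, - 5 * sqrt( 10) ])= [ - 5*sqrt( 10) , - 7.61, - sqrt(10)/25, - 2/17, sqrt( 17 )/17,sqrt ( 2), sqrt( 6), sqrt( 7 ), sqrt( 7 ), sqrt(17)]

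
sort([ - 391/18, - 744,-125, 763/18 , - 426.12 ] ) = [- 744,- 426.12, - 125, - 391/18,763/18 ] 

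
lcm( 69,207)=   207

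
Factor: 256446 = 2^1*3^4*1583^1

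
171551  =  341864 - 170313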